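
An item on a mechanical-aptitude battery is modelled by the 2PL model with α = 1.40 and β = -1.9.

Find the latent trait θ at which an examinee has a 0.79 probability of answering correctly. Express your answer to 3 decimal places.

P(θ) = 1 / (1 + exp(−α(θ − β)))
logit = ln(0.7900/0.2100) = 1.3249
θ = β + logit/(α) = -1.9 + 1.3249/1.4000 = -0.9536

-0.954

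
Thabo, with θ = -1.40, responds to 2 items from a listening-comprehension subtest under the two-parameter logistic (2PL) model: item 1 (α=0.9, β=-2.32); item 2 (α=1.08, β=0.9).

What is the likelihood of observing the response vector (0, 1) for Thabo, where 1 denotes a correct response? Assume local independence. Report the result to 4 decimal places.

0.0234

P(θ) = 1 / (1 + exp(−α(θ − β)))
P_1 = 1/(1+e^{-0.8280}) = 0.6959
P_2 = 1/(1+e^{2.4840}) = 0.0770
L = (1−P_1) × P_2 = 0.3041 × 0.0770 = 0.02341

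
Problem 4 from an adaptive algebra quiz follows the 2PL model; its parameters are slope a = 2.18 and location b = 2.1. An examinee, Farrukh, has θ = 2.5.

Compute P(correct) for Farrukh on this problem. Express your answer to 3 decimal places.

0.705

P(θ) = 1 / (1 + exp(−a(θ − b)))
Exponent: 2.18 × (2.5 − 2.1) = 0.8720
1/(1 + e^{-0.8720}) = 0.7052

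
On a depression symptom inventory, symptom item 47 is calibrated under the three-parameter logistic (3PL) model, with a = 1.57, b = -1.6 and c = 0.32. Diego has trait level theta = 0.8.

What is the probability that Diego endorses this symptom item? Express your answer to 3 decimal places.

P(theta) = c + (1 − c) · 1 / (1 + exp(−a(theta − b)))
Exponent: 1.57 × (0.8 − (-1.6)) = 3.7680
1/(1 + e^{-3.7680}) = 0.9774
P = 0.32 + 0.68 × 0.9774 = 0.9846

0.985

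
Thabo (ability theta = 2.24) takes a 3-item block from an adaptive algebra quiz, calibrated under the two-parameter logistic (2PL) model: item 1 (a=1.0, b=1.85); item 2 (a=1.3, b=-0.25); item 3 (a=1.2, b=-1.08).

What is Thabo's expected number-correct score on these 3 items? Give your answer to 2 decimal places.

P(theta) = 1 / (1 + exp(−a(theta − b)))
P_1 = 1/(1+e^{-0.3900}) = 0.5963
P_2 = 1/(1+e^{-3.2370}) = 0.9622
P_3 = 1/(1+e^{-3.9840}) = 0.9817
E[score] = 0.5963 + 0.9622 + 0.9817 = 2.5402

2.54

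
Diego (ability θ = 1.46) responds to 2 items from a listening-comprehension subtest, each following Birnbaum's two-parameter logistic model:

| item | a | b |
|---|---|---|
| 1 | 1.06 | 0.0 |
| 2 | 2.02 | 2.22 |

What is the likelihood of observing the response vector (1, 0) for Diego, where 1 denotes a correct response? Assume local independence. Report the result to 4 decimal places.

0.6784

P(θ) = 1 / (1 + exp(−a(θ − b)))
P_1 = 1/(1+e^{-1.5476}) = 0.8246
P_2 = 1/(1+e^{1.5352}) = 0.1772
L = P_1 × (1−P_2) = 0.8246 × 0.8228 = 0.67843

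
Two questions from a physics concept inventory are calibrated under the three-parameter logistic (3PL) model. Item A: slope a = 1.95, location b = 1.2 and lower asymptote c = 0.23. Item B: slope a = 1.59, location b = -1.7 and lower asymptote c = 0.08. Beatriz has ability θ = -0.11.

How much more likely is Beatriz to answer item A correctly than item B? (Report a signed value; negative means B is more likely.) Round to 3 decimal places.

-0.646

P(θ) = c + (1 − c) · 1 / (1 + exp(−a(θ − b)))
P_A = 0.2855
P_B = 0.9320
P_A − P_B = -0.6465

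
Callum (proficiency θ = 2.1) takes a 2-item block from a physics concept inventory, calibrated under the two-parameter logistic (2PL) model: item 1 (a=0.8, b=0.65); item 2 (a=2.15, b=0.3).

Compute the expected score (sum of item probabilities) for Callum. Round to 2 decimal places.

1.74

P(θ) = 1 / (1 + exp(−a(θ − b)))
P_1 = 1/(1+e^{-1.1600}) = 0.7613
P_2 = 1/(1+e^{-3.8700}) = 0.9796
E[score] = 0.7613 + 0.9796 = 1.7409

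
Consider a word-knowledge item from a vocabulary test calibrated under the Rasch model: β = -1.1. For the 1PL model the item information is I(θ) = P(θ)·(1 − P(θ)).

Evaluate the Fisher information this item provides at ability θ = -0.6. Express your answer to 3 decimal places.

0.235

P = 1/(1+e^{-0.5000}) = 0.6225
P(1−P) = 0.6225 × 0.3775 = 0.2350
I = P(1−P) = 0.23500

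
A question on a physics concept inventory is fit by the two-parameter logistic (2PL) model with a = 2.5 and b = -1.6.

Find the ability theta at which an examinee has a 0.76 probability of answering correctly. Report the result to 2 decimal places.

-1.14

P(theta) = 1 / (1 + exp(−a(theta − b)))
logit = ln(0.7600/0.2400) = 1.1527
theta = b + logit/(a) = -1.6 + 1.1527/2.5000 = -1.1389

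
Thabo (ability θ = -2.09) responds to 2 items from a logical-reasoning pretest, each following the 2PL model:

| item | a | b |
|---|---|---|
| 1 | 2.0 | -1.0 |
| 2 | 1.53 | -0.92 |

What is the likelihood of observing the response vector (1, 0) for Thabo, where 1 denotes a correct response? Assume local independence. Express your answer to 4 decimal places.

P(θ) = 1 / (1 + exp(−a(θ − b)))
P_1 = 1/(1+e^{2.1800}) = 0.1016
P_2 = 1/(1+e^{1.7901}) = 0.1431
L = P_1 × (1−P_2) = 0.1016 × 0.8569 = 0.08703

0.0870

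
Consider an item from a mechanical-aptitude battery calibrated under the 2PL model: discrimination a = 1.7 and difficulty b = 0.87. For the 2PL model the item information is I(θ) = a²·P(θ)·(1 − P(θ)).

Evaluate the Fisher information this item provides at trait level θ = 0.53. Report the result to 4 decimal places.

P = 1/(1+e^{0.5780}) = 0.3594
P(1−P) = 0.3594 × 0.6406 = 0.2302
I = a² × P(1−P) = 1.7² × 0.2302 = 0.66536

0.6654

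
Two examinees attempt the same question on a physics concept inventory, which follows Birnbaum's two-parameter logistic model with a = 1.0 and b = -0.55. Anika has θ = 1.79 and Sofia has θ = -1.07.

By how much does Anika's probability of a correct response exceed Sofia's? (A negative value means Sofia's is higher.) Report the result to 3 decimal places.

0.539

P(θ) = 1 / (1 + exp(−a(θ − b)))
P(Anika) = 0.9121  [exponent 2.3400]
P(Sofia) = 0.3729  [exponent -0.5200]
Difference = 0.9121 − 0.3729 = 0.5393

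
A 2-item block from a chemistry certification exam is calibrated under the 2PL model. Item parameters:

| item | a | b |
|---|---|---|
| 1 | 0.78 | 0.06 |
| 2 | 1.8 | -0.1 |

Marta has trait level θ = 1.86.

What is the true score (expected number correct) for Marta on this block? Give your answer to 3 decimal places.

1.774

P(θ) = 1 / (1 + exp(−a(θ − b)))
P_1 = 1/(1+e^{-1.4040}) = 0.8028
P_2 = 1/(1+e^{-3.5280}) = 0.9715
E[score] = 0.8028 + 0.9715 = 1.7743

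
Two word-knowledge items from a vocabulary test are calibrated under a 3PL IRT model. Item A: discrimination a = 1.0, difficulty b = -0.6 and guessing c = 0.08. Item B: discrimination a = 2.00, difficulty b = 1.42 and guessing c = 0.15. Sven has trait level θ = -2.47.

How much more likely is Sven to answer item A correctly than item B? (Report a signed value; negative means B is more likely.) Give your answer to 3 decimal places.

P(θ) = c + (1 − c) · 1 / (1 + exp(−a(θ − b)))
P_A = 0.2029
P_B = 0.1504
P_A − P_B = 0.0525

0.053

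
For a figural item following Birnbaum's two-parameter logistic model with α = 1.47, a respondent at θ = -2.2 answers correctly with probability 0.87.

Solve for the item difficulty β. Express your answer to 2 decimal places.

-3.49

P(θ) = 1 / (1 + exp(−α(θ − β)))
logit(0.87) = ln(0.87/0.13) = 1.9010
β = θ − logit/(α) = -2.2 − 1.9010/1.4700 = -3.4932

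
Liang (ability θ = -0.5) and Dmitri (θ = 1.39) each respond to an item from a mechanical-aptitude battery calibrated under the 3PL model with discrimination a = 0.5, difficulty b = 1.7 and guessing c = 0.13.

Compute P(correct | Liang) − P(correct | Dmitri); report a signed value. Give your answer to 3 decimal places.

P(θ) = c + (1 − c) · 1 / (1 + exp(−a(θ − b)))
P(Liang) = 0.3473  [exponent -1.1000]
P(Dmitri) = 0.5314  [exponent -0.1550]
Difference = 0.3473 − 0.5314 = -0.1841

-0.184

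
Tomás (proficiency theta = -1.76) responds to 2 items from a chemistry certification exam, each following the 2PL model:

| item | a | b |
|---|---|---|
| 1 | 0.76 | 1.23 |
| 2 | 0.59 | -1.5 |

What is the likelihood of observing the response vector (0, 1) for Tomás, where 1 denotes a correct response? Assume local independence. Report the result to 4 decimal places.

P(theta) = 1 / (1 + exp(−a(theta − b)))
P_1 = 1/(1+e^{2.2724}) = 0.0934
P_2 = 1/(1+e^{0.1534}) = 0.4617
L = (1−P_1) × P_2 = 0.9066 × 0.4617 = 0.41858

0.4186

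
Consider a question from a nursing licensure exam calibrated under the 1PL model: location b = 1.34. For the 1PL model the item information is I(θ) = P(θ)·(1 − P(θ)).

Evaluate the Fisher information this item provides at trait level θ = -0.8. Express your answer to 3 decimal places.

0.094

P = 1/(1+e^{2.1400}) = 0.1053
P(1−P) = 0.1053 × 0.8947 = 0.0942
I = P(1−P) = 0.09419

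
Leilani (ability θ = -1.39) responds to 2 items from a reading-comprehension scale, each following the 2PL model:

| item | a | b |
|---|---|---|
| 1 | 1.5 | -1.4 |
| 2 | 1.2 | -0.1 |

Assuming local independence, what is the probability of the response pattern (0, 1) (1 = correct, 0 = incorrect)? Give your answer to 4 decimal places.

P(θ) = 1 / (1 + exp(−a(θ − b)))
P_1 = 1/(1+e^{-0.0150}) = 0.5037
P_2 = 1/(1+e^{1.5480}) = 0.1754
L = (1−P_1) × P_2 = 0.4963 × 0.1754 = 0.08703

0.0870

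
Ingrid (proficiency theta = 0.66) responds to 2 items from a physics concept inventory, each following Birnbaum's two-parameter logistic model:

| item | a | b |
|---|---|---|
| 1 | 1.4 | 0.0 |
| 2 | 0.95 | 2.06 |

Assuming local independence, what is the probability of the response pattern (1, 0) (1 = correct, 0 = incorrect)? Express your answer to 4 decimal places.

0.5661

P(theta) = 1 / (1 + exp(−a(theta − b)))
P_1 = 1/(1+e^{-0.9240}) = 0.7159
P_2 = 1/(1+e^{1.3300}) = 0.2092
L = P_1 × (1−P_2) = 0.7159 × 0.7908 = 0.56613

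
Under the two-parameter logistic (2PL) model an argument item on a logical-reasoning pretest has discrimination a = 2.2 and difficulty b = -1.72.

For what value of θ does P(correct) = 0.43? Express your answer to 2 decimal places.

P(θ) = 1 / (1 + exp(−a(θ − b)))
logit = ln(0.4300/0.5700) = -0.2819
θ = b + logit/(a) = -1.72 + (-0.2819)/2.2000 = -1.8481

-1.85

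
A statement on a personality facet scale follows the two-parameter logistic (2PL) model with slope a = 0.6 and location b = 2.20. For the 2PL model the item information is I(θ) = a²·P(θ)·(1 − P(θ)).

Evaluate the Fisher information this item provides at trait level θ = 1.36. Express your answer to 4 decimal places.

0.0845

P = 1/(1+e^{0.5040}) = 0.3766
P(1−P) = 0.3766 × 0.6234 = 0.2348
I = a² × P(1−P) = 0.6² × 0.2348 = 0.08452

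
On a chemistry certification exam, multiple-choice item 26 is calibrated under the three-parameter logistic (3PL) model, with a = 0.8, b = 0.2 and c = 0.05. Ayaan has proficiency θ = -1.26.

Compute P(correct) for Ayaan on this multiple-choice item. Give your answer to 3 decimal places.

0.275

P(θ) = c + (1 − c) · 1 / (1 + exp(−a(θ − b)))
Exponent: 0.8 × (-1.26 − 0.2) = -1.1680
1/(1 + e^{1.1680}) = 0.2372
P = 0.05 + 0.95 × 0.2372 = 0.2754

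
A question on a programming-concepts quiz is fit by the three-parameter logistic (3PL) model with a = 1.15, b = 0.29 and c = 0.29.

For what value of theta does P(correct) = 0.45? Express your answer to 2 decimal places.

-0.78

P(theta) = c + (1 − c) · 1 / (1 + exp(−a(theta − b)))
Remove guessing floor: (0.45 − 0.29)/(1 − 0.29) = 0.2254
logit = ln(0.2254/0.7746) = -1.2347
theta = b + logit/(a) = 0.29 + (-1.2347)/1.1500 = -0.7837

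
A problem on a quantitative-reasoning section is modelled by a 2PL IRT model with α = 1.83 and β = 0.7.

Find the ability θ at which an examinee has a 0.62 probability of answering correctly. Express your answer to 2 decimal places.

0.97

P(θ) = 1 / (1 + exp(−α(θ − β)))
logit = ln(0.6200/0.3800) = 0.4895
θ = β + logit/(α) = 0.7 + 0.4895/1.8300 = 0.9675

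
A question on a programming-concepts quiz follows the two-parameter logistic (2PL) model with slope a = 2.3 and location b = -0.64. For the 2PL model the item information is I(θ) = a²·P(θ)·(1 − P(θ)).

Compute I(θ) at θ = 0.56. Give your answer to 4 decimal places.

0.2961

P = 1/(1+e^{-2.7600}) = 0.9405
P(1−P) = 0.9405 × 0.0595 = 0.0560
I = a² × P(1−P) = 2.3² × 0.0560 = 0.29614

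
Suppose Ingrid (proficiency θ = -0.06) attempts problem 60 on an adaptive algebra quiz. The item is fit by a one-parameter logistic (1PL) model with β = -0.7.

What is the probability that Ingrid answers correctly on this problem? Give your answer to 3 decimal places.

P(θ) = 1 / (1 + exp(−(θ − β)))
Exponent: (-0.06 − (-0.7)) = 0.6400
1/(1 + e^{-0.6400}) = 0.6548
P = 0.6548

0.655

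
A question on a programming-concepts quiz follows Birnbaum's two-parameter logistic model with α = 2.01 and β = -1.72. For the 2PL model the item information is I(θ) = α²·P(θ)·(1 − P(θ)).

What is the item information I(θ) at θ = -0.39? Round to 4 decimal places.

0.2440

P = 1/(1+e^{-2.6733}) = 0.9354
P(1−P) = 0.9354 × 0.0646 = 0.0604
I = α² × P(1−P) = 2.01² × 0.0604 = 0.24402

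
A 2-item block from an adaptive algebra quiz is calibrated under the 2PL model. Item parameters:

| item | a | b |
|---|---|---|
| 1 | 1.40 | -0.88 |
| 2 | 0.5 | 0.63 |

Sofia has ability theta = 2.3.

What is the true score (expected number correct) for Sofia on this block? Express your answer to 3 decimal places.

P(theta) = 1 / (1 + exp(−a(theta − b)))
P_1 = 1/(1+e^{-4.4520}) = 0.9885
P_2 = 1/(1+e^{-0.8350}) = 0.6974
E[score] = 0.9885 + 0.6974 = 1.6859

1.686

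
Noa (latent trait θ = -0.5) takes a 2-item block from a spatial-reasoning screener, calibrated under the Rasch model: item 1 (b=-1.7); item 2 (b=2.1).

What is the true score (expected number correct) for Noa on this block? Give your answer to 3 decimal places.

P(θ) = 1 / (1 + exp(−(θ − b)))
P_1 = 1/(1+e^{-1.2000}) = 0.7685
P_2 = 1/(1+e^{2.6000}) = 0.0691
E[score] = 0.7685 + 0.0691 = 0.8377

0.838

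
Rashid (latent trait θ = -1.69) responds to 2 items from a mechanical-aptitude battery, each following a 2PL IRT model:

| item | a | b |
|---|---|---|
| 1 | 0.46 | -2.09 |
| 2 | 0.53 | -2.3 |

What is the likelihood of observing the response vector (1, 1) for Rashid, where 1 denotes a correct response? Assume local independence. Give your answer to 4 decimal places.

P(θ) = 1 / (1 + exp(−a(θ − b)))
P_1 = 1/(1+e^{-0.1840}) = 0.5459
P_2 = 1/(1+e^{-0.3233}) = 0.5801
L = P_1 × P_2 = 0.5459 × 0.5801 = 0.31668

0.3167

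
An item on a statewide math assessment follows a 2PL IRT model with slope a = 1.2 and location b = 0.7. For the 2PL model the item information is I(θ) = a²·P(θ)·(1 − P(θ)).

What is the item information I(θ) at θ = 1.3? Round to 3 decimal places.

0.317

P = 1/(1+e^{-0.7200}) = 0.6726
P(1−P) = 0.6726 × 0.3274 = 0.2202
I = a² × P(1−P) = 1.2² × 0.2202 = 0.31710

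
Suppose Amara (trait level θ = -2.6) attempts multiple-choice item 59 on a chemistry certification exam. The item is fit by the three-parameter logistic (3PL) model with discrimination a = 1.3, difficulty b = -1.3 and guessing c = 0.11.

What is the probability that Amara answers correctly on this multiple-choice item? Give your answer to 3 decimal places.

P(θ) = c + (1 − c) · 1 / (1 + exp(−a(θ − b)))
Exponent: 1.3 × (-2.6 − (-1.3)) = -1.6900
1/(1 + e^{1.6900}) = 0.1558
P = 0.11 + 0.89 × 0.1558 = 0.2486

0.249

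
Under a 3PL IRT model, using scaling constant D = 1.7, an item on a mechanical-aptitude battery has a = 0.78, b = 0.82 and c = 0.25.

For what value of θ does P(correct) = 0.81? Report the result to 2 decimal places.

1.64

P(θ) = c + (1 − c) · 1 / (1 + exp(−D·a(θ − b)))
Remove guessing floor: (0.81 − 0.25)/(1 − 0.25) = 0.7467
logit = ln(0.7467/0.2533) = 1.0809
θ = b + logit/(1.7·a) = 0.82 + 1.0809/1.3260 = 1.6352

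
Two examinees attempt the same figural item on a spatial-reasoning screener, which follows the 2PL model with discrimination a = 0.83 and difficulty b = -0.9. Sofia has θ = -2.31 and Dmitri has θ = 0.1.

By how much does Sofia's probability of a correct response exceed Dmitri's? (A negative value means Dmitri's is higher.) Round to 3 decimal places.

-0.460

P(θ) = 1 / (1 + exp(−a(θ − b)))
P(Sofia) = 0.2368  [exponent -1.1703]
P(Dmitri) = 0.6964  [exponent 0.8300]
Difference = 0.2368 − 0.6964 = -0.4596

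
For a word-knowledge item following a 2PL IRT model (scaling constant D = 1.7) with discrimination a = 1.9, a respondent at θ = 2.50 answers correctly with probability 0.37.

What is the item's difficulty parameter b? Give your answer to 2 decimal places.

2.66

P(θ) = 1 / (1 + exp(−D·a(θ − b)))
logit(0.37) = ln(0.37/0.63) = -0.5322
b = θ − logit/(1.7·a) = 2.50 − (-0.5322)/3.2300 = 2.6648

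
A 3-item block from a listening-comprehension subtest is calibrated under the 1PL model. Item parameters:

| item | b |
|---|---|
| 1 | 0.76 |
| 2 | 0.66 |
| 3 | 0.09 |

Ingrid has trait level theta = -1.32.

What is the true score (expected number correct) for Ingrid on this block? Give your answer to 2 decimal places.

P(theta) = 1 / (1 + exp(−(theta − b)))
P_1 = 1/(1+e^{2.0800}) = 0.1111
P_2 = 1/(1+e^{1.9800}) = 0.1213
P_3 = 1/(1+e^{1.4100}) = 0.1962
E[score] = 0.1111 + 0.1213 + 0.1962 = 0.4286

0.43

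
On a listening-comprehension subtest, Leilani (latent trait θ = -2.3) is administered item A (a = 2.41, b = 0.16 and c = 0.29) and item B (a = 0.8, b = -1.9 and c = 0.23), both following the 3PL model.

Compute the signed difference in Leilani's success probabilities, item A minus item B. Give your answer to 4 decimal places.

-0.2620

P(θ) = c + (1 − c) · 1 / (1 + exp(−a(θ − b)))
P_A = 0.2919
P_B = 0.5539
P_A − P_B = -0.2620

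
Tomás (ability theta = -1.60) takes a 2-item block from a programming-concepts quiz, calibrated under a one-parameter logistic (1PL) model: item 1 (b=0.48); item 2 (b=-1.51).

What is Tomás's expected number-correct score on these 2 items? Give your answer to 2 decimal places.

0.59

P(theta) = 1 / (1 + exp(−(theta − b)))
P_1 = 1/(1+e^{2.0800}) = 0.1111
P_2 = 1/(1+e^{0.0900}) = 0.4775
E[score] = 0.1111 + 0.4775 = 0.5886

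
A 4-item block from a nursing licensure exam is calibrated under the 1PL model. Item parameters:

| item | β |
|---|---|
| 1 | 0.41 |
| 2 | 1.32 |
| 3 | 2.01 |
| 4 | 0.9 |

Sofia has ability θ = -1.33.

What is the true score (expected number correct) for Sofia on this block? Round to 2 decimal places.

P(θ) = 1 / (1 + exp(−(θ − β)))
P_1 = 1/(1+e^{1.7400}) = 0.1493
P_2 = 1/(1+e^{2.6500}) = 0.0660
P_3 = 1/(1+e^{3.3400}) = 0.0342
P_4 = 1/(1+e^{2.2300}) = 0.0971
E[score] = 0.1493 + 0.0660 + 0.0342 + 0.0971 = 0.3466

0.35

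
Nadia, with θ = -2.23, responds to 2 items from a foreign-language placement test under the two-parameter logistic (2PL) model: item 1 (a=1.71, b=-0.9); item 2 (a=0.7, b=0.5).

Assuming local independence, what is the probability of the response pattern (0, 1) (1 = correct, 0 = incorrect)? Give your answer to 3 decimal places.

P(θ) = 1 / (1 + exp(−a(θ − b)))
P_1 = 1/(1+e^{2.2743}) = 0.0933
P_2 = 1/(1+e^{1.9110}) = 0.1289
L = (1−P_1) × P_2 = 0.9067 × 0.1289 = 0.11685

0.117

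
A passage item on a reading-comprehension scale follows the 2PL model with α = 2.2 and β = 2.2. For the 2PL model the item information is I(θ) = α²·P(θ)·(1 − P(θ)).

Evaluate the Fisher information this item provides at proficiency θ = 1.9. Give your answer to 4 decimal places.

P = 1/(1+e^{0.6600}) = 0.3407
P(1−P) = 0.3407 × 0.6593 = 0.2246
I = α² × P(1−P) = 2.2² × 0.2246 = 1.08724

1.0872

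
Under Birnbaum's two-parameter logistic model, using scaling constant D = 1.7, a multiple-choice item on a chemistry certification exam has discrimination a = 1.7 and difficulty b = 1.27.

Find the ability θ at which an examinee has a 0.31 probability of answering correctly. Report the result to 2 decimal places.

P(θ) = 1 / (1 + exp(−D·a(θ − b)))
logit = ln(0.3100/0.6900) = -0.8001
θ = b + logit/(1.7·a) = 1.27 + (-0.8001)/2.8900 = 0.9931

0.99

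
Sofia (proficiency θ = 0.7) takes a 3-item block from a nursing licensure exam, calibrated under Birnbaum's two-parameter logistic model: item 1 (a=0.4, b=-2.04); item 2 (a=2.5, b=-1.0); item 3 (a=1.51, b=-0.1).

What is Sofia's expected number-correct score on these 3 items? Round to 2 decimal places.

2.51

P(θ) = 1 / (1 + exp(−a(θ − b)))
P_1 = 1/(1+e^{-1.0960}) = 0.7495
P_2 = 1/(1+e^{-4.2500}) = 0.9859
P_3 = 1/(1+e^{-1.2080}) = 0.7699
E[score] = 0.7495 + 0.9859 + 0.7699 = 2.5054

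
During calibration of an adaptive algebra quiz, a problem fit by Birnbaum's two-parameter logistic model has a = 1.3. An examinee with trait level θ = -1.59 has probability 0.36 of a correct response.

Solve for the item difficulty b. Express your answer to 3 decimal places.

P(θ) = 1 / (1 + exp(−a(θ − b)))
logit(0.36) = ln(0.36/0.64) = -0.5754
b = θ − logit/(a) = -1.59 − (-0.5754)/1.3000 = -1.1474

-1.147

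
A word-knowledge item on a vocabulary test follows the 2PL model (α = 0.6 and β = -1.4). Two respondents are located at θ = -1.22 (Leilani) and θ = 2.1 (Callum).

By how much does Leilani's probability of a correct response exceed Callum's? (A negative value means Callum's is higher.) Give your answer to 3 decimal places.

-0.364

P(θ) = 1 / (1 + exp(−α(θ − β)))
P(Leilani) = 0.5270  [exponent 0.1080]
P(Callum) = 0.8909  [exponent 2.1000]
Difference = 0.5270 − 0.8909 = -0.3639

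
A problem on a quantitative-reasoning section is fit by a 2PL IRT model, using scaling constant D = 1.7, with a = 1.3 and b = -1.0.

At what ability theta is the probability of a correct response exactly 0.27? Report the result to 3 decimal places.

P(theta) = 1 / (1 + exp(−D·a(theta − b)))
logit = ln(0.2700/0.7300) = -0.9946
theta = b + logit/(1.7·a) = -1.0 + (-0.9946)/2.2100 = -1.4501

-1.450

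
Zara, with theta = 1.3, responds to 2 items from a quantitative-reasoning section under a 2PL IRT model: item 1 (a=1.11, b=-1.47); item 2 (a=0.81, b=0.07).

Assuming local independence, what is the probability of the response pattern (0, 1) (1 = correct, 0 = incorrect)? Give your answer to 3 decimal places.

0.032

P(theta) = 1 / (1 + exp(−a(theta − b)))
P_1 = 1/(1+e^{-3.0747}) = 0.9558
P_2 = 1/(1+e^{-0.9963}) = 0.7303
L = (1−P_1) × P_2 = 0.0442 × 0.7303 = 0.03225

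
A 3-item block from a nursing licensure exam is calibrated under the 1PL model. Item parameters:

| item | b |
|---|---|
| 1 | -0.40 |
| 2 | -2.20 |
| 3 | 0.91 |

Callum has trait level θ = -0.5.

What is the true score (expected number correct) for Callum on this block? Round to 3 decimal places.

1.517

P(θ) = 1 / (1 + exp(−(θ − b)))
P_1 = 1/(1+e^{0.1000}) = 0.4750
P_2 = 1/(1+e^{-1.7000}) = 0.8455
P_3 = 1/(1+e^{1.4100}) = 0.1962
E[score] = 0.4750 + 0.8455 + 0.1962 = 1.5168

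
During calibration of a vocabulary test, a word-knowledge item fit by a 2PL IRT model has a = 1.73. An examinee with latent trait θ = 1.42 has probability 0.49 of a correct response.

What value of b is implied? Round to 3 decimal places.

P(θ) = 1 / (1 + exp(−a(θ − b)))
logit(0.49) = ln(0.49/0.51) = -0.0400
b = θ − logit/(a) = 1.42 − (-0.0400)/1.7300 = 1.4431

1.443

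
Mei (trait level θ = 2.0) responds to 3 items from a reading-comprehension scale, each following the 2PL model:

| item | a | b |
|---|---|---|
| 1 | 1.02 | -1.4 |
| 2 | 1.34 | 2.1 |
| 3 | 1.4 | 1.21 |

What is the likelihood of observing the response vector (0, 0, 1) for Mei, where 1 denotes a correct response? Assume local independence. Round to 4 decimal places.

P(θ) = 1 / (1 + exp(−a(θ − b)))
P_1 = 1/(1+e^{-3.4680}) = 0.9698
P_2 = 1/(1+e^{0.1340}) = 0.4666
P_3 = 1/(1+e^{-1.1060}) = 0.7514
L = (1−P_1) × (1−P_2) × P_3 = 0.0302 × 0.5334 × 0.7514 = 0.01212

0.0121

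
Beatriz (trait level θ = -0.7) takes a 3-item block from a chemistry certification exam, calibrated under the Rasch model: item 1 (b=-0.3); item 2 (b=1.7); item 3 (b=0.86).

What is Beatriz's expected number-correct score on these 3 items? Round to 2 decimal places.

0.66

P(θ) = 1 / (1 + exp(−(θ − b)))
P_1 = 1/(1+e^{0.4000}) = 0.4013
P_2 = 1/(1+e^{2.4000}) = 0.0832
P_3 = 1/(1+e^{1.5600}) = 0.1736
E[score] = 0.4013 + 0.0832 + 0.1736 = 0.6581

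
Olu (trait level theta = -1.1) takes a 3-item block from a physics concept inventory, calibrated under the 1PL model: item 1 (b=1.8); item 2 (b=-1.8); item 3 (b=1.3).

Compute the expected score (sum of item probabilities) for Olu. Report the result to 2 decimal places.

0.80

P(theta) = 1 / (1 + exp(−(theta − b)))
P_1 = 1/(1+e^{2.9000}) = 0.0522
P_2 = 1/(1+e^{-0.7000}) = 0.6682
P_3 = 1/(1+e^{2.4000}) = 0.0832
E[score] = 0.0522 + 0.6682 + 0.0832 = 0.8035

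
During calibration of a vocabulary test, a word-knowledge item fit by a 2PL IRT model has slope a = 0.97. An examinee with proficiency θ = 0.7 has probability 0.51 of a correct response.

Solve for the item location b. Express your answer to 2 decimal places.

P(θ) = 1 / (1 + exp(−a(θ − b)))
logit(0.51) = ln(0.51/0.49) = 0.0400
b = θ − logit/(a) = 0.7 − 0.0400/0.9700 = 0.6588

0.66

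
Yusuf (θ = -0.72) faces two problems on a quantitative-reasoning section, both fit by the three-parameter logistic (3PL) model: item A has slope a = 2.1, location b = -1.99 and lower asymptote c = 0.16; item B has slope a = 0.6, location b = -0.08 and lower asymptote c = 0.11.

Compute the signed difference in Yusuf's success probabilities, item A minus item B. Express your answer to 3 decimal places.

P(θ) = c + (1 − c) · 1 / (1 + exp(−a(θ − b)))
P_A = 0.9454
P_B = 0.4706
P_A − P_B = 0.4748

0.475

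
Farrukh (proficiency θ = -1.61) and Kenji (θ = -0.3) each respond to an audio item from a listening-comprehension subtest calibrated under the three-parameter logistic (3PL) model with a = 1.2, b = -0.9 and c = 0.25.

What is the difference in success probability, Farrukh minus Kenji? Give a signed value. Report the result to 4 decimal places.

P(θ) = c + (1 − c) · 1 / (1 + exp(−a(θ − b)))
P(Farrukh) = 0.4743  [exponent -0.8520]
P(Kenji) = 0.7545  [exponent 0.7200]
Difference = 0.4743 − 0.7545 = -0.2802

-0.2802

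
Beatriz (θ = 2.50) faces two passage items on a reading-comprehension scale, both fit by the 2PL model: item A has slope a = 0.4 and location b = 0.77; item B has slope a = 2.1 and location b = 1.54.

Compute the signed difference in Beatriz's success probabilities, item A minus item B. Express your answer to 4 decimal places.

P(θ) = 1 / (1 + exp(−a(θ − b)))
P_A = 0.6664
P_B = 0.8825
P_A − P_B = -0.2161

-0.2161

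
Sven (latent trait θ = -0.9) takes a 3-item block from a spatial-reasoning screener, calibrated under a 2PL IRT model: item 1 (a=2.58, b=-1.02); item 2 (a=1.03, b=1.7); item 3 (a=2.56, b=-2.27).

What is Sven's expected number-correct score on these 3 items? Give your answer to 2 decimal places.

P(θ) = 1 / (1 + exp(−a(θ − b)))
P_1 = 1/(1+e^{-0.3096}) = 0.5768
P_2 = 1/(1+e^{2.6780}) = 0.0643
P_3 = 1/(1+e^{-3.5072}) = 0.9709
E[score] = 0.5768 + 0.0643 + 0.9709 = 1.6120

1.61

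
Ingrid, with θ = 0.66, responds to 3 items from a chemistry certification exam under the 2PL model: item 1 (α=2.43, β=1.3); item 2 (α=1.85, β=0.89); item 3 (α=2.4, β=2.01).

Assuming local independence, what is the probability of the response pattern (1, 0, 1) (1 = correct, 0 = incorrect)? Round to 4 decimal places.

P(θ) = 1 / (1 + exp(−α(θ − β)))
P_1 = 1/(1+e^{1.5552}) = 0.1743
P_2 = 1/(1+e^{0.4255}) = 0.3952
P_3 = 1/(1+e^{3.2400}) = 0.0377
L = P_1 × (1−P_2) × P_3 = 0.1743 × 0.6048 × 0.0377 = 0.00397

0.0040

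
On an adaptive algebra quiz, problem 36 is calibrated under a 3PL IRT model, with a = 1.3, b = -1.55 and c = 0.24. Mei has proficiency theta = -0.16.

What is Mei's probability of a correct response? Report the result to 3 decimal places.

0.893

P(theta) = c + (1 − c) · 1 / (1 + exp(−a(theta − b)))
Exponent: 1.3 × (-0.16 − (-1.55)) = 1.8070
1/(1 + e^{-1.8070}) = 0.8590
P = 0.24 + 0.76 × 0.8590 = 0.8928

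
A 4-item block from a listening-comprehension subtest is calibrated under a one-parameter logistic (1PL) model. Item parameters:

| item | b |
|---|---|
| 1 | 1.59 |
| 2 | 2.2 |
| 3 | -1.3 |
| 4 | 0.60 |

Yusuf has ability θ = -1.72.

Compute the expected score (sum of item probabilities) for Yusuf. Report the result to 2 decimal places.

P(θ) = 1 / (1 + exp(−(θ − b)))
P_1 = 1/(1+e^{3.3100}) = 0.0352
P_2 = 1/(1+e^{3.9200}) = 0.0195
P_3 = 1/(1+e^{0.4200}) = 0.3965
P_4 = 1/(1+e^{2.3200}) = 0.0895
E[score] = 0.0352 + 0.0195 + 0.3965 + 0.0895 = 0.5407

0.54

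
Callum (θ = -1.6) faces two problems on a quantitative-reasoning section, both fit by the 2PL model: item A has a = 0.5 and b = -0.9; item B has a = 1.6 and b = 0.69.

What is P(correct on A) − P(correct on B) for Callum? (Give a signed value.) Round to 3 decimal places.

0.388

P(θ) = 1 / (1 + exp(−a(θ − b)))
P_A = 0.4134
P_B = 0.0250
P_A − P_B = 0.3884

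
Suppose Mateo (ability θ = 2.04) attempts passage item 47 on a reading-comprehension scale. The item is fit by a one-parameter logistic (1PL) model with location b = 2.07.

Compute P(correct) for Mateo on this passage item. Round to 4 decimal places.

0.4925

P(θ) = 1 / (1 + exp(−(θ − b)))
Exponent: (2.04 − 2.07) = -0.0300
1/(1 + e^{0.0300}) = 0.4925
P = 0.4925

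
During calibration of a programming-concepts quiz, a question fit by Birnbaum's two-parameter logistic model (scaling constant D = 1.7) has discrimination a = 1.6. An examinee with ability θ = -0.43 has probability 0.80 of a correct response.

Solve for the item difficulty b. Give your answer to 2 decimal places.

-0.94

P(θ) = 1 / (1 + exp(−D·a(θ − b)))
logit(0.80) = ln(0.80/0.20) = 1.3863
b = θ − logit/(1.7·a) = -0.43 − 1.3863/2.7200 = -0.9397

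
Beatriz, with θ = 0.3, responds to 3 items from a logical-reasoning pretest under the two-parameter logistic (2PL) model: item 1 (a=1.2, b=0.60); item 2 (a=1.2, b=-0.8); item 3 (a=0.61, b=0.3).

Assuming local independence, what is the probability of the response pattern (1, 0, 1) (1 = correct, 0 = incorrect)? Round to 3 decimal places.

0.043

P(θ) = 1 / (1 + exp(−a(θ − b)))
P_1 = 1/(1+e^{0.3600}) = 0.4110
P_2 = 1/(1+e^{-1.3200}) = 0.7892
P_3 = 1/(1+e^{0.0000}) = 0.5000
L = P_1 × (1−P_2) × P_3 = 0.4110 × 0.2108 × 0.5000 = 0.04332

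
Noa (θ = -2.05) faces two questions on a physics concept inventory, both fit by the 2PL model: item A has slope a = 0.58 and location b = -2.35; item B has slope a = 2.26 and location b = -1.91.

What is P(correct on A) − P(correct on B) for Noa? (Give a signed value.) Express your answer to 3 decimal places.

P(θ) = 1 / (1 + exp(−a(θ − b)))
P_A = 0.5434
P_B = 0.4216
P_A − P_B = 0.1218

0.122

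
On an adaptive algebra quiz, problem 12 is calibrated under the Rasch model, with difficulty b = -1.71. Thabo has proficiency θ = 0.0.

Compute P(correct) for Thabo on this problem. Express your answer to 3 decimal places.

P(θ) = 1 / (1 + exp(−(θ − b)))
Exponent: (0.0 − (-1.71)) = 1.7100
1/(1 + e^{-1.7100}) = 0.8468
P = 0.8468

0.847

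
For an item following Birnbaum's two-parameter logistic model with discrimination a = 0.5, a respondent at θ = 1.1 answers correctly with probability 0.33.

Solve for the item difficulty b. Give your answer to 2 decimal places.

2.52

P(θ) = 1 / (1 + exp(−a(θ − b)))
logit(0.33) = ln(0.33/0.67) = -0.7082
b = θ − logit/(a) = 1.1 − (-0.7082)/0.5000 = 2.5164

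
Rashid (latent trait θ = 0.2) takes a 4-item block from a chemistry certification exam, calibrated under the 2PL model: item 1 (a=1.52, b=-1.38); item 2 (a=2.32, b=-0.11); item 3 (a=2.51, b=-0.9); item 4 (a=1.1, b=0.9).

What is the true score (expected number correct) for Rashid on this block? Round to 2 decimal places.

P(θ) = 1 / (1 + exp(−a(θ − b)))
P_1 = 1/(1+e^{-2.4016}) = 0.9169
P_2 = 1/(1+e^{-0.7192}) = 0.6724
P_3 = 1/(1+e^{-2.7610}) = 0.9405
P_4 = 1/(1+e^{0.7700}) = 0.3165
E[score] = 0.9169 + 0.6724 + 0.9405 + 0.3165 = 2.8464

2.85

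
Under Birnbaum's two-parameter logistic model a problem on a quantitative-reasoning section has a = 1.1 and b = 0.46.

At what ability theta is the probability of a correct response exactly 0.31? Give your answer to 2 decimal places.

-0.27

P(theta) = 1 / (1 + exp(−a(theta − b)))
logit = ln(0.3100/0.6900) = -0.8001
theta = b + logit/(a) = 0.46 + (-0.8001)/1.1000 = -0.2674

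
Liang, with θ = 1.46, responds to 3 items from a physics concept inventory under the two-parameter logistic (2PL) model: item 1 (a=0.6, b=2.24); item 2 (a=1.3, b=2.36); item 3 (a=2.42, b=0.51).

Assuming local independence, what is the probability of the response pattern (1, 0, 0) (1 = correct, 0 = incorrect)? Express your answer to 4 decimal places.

P(θ) = 1 / (1 + exp(−a(θ − b)))
P_1 = 1/(1+e^{0.4680}) = 0.3851
P_2 = 1/(1+e^{1.1700}) = 0.2369
P_3 = 1/(1+e^{-2.2990}) = 0.9088
L = P_1 × (1−P_2) × (1−P_3) = 0.3851 × 0.7631 × 0.0912 = 0.02680

0.0268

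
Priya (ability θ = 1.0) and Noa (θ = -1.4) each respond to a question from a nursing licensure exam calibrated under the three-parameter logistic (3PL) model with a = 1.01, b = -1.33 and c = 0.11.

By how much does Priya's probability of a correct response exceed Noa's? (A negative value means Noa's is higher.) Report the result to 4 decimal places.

P(θ) = c + (1 − c) · 1 / (1 + exp(−a(θ − b)))
P(Priya) = 0.9227  [exponent 2.3533]
P(Noa) = 0.5393  [exponent -0.0707]
Difference = 0.9227 − 0.5393 = 0.3835

0.3835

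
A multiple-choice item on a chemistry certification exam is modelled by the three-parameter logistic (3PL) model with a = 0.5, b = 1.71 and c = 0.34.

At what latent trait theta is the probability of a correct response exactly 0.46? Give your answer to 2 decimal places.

P(theta) = c + (1 − c) · 1 / (1 + exp(−a(theta − b)))
Remove guessing floor: (0.46 − 0.34)/(1 − 0.34) = 0.1818
logit = ln(0.1818/0.8182) = -1.5041
theta = b + logit/(a) = 1.71 + (-1.5041)/0.5000 = -1.2982

-1.30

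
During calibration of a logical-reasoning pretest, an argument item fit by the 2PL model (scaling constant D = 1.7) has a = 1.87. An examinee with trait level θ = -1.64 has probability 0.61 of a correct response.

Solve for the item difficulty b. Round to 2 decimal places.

-1.78

P(θ) = 1 / (1 + exp(−D·a(θ − b)))
logit(0.61) = ln(0.61/0.39) = 0.4473
b = θ − logit/(1.7·a) = -1.64 − 0.4473/3.1790 = -1.7807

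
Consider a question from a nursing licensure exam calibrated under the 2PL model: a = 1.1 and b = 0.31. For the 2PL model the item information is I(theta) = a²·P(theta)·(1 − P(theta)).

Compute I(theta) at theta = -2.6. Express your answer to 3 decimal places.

P = 1/(1+e^{3.2010}) = 0.0391
P(1−P) = 0.0391 × 0.9609 = 0.0376
I = a² × P(1−P) = 1.1² × 0.0376 = 0.04549

0.045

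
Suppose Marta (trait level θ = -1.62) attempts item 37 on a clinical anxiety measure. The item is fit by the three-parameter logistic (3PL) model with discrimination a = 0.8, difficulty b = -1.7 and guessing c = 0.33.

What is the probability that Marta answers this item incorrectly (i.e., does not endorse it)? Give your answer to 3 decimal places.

0.324

P(θ) = c + (1 − c) · 1 / (1 + exp(−a(θ − b)))
Exponent: 0.8 × (-1.62 − (-1.7)) = 0.0640
1/(1 + e^{-0.0640}) = 0.5160
P = 0.33 + 0.67 × 0.5160 = 0.6757
P(incorrect) = 1 − 0.6757 = 0.3243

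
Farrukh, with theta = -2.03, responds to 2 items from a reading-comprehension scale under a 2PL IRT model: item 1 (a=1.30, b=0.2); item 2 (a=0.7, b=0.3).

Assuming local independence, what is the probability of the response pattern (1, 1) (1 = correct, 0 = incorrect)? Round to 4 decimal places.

0.0085

P(theta) = 1 / (1 + exp(−a(theta − b)))
P_1 = 1/(1+e^{2.8990}) = 0.0522
P_2 = 1/(1+e^{1.6310}) = 0.1637
L = P_1 × P_2 = 0.0522 × 0.1637 = 0.00855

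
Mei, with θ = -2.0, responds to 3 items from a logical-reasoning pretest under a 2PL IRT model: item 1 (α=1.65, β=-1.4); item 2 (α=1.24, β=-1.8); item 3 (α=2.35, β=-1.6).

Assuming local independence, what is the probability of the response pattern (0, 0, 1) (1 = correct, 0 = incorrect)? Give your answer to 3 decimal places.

0.115

P(θ) = 1 / (1 + exp(−α(θ − β)))
P_1 = 1/(1+e^{0.9900}) = 0.2709
P_2 = 1/(1+e^{0.2480}) = 0.4383
P_3 = 1/(1+e^{0.9400}) = 0.2809
L = (1−P_1) × (1−P_2) × P_3 = 0.7291 × 0.5617 × 0.2809 = 0.11503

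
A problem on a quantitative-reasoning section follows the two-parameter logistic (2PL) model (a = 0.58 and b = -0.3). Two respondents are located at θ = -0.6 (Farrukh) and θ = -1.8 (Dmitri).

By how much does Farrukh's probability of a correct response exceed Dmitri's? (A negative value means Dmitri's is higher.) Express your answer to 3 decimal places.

P(θ) = 1 / (1 + exp(−a(θ − b)))
P(Farrukh) = 0.4566  [exponent -0.1740]
P(Dmitri) = 0.2953  [exponent -0.8700]
Difference = 0.4566 − 0.2953 = 0.1614

0.161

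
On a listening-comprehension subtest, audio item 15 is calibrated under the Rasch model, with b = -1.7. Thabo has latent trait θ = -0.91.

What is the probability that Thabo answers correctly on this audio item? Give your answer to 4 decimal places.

P(θ) = 1 / (1 + exp(−(θ − b)))
Exponent: (-0.91 − (-1.7)) = 0.7900
1/(1 + e^{-0.7900}) = 0.6878
P = 0.6878

0.6878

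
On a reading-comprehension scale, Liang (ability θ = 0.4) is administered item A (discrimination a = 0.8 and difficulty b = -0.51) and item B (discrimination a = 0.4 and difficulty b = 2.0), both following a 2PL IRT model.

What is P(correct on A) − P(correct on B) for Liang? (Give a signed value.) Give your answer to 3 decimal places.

P(θ) = 1 / (1 + exp(−a(θ − b)))
P_A = 0.6744
P_B = 0.3452
P_A − P_B = 0.3291

0.329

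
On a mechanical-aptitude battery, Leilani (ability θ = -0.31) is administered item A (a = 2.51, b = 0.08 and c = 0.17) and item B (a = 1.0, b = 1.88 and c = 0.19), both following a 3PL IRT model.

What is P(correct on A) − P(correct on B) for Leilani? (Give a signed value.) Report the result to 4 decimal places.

P(θ) = c + (1 − c) · 1 / (1 + exp(−a(θ − b)))
P_A = 0.3967
P_B = 0.2715
P_A − P_B = 0.1252

0.1252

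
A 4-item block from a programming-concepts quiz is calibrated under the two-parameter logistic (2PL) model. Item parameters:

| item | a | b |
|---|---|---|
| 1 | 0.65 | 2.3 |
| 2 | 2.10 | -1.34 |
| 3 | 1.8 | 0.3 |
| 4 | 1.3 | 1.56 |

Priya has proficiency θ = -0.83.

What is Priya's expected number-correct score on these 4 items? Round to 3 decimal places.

P(θ) = 1 / (1 + exp(−a(θ − b)))
P_1 = 1/(1+e^{2.0345}) = 0.1156
P_2 = 1/(1+e^{-1.0710}) = 0.7448
P_3 = 1/(1+e^{2.0340}) = 0.1157
P_4 = 1/(1+e^{3.1070}) = 0.0428
E[score] = 0.1156 + 0.7448 + 0.1157 + 0.0428 = 1.0189

1.019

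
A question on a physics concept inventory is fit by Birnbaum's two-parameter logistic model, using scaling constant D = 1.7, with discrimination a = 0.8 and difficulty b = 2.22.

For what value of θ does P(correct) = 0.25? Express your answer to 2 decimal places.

1.41

P(θ) = 1 / (1 + exp(−D·a(θ − b)))
logit = ln(0.2500/0.7500) = -1.0986
θ = b + logit/(1.7·a) = 2.22 + (-1.0986)/1.3600 = 1.4122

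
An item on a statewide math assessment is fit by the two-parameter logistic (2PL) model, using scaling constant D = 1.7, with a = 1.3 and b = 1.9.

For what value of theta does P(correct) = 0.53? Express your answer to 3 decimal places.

1.954

P(theta) = 1 / (1 + exp(−D·a(theta − b)))
logit = ln(0.5300/0.4700) = 0.1201
theta = b + logit/(1.7·a) = 1.9 + 0.1201/2.2100 = 1.9544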